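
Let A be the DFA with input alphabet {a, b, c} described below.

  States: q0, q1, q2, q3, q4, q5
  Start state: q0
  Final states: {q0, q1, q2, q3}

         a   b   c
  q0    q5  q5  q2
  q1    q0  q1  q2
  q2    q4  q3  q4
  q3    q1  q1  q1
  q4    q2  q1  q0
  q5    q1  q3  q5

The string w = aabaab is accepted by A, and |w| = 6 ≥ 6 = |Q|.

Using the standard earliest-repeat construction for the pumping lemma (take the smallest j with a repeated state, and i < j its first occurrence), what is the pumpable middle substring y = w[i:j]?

Run of A on w = a a b a a b:
  step 0: q0  (start)
  step 1: q5  (read a: q0→q5)
  step 2: q1  (read a: q5→q1)
  step 3: q1  (read b: q1→q1)   ← first repeat (q1 seen earlier)
  step 4: q0  (read a: q1→q0)
  step 5: q5  (read a: q0→q5)
  step 6: q3  (read b: q5→q3)

So i = 2, j = 3, giving x = w[0:2] = aa, y = w[2:3] = b, z = w[3:6] = aab.
Check: |xy| = 3 ≤ 6 and |y| = 1 ≥ 1. Reading y takes A from q1 back to q1, so every xyⁱz is accepted.

b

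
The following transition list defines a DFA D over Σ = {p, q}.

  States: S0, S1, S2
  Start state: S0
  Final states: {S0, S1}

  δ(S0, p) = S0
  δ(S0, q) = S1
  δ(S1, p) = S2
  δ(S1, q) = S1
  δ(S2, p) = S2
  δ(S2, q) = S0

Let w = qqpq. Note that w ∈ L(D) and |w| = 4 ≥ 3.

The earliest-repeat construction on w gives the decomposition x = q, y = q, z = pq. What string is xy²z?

qqqpq

xy^2z = q·q·q·pq = qqqpq.
Reading y = q takes D from S1 back to S1, so after x·y·y the machine is still in S1, and z then leads to the accepting state S0. Hence qqqpq ∈ L(D).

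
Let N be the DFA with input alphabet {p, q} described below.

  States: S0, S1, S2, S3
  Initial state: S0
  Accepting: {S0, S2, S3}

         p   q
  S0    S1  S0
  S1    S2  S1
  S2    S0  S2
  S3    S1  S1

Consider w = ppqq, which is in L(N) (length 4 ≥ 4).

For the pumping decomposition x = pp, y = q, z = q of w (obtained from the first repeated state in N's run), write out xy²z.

ppqqq

xy^2z = pp·q·q·q = ppqqq.
Reading y = q takes N from S2 back to S2, so after x·y·y the machine is still in S2, and z then leads to the accepting state S2. Hence ppqqq ∈ L(N).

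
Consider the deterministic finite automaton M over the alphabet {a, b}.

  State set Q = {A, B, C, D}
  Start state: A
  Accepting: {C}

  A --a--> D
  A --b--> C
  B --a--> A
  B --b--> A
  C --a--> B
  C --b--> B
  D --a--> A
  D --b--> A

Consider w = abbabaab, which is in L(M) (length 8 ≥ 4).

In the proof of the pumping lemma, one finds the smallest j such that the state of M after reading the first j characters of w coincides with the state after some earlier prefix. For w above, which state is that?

A

State sequence: A -a-> D -b-> A -b-> C -a-> B -b-> A -a-> D -a-> A -b-> C
First repeat at step 2: A was already visited.

The earliest repeat is at step j = 2: M is in A, which it already visited at step i = 0.
With |Q| = 4, pigeonhole forces a state repeat no later than step 4; the substring read between the first and second visits to that state can be pumped.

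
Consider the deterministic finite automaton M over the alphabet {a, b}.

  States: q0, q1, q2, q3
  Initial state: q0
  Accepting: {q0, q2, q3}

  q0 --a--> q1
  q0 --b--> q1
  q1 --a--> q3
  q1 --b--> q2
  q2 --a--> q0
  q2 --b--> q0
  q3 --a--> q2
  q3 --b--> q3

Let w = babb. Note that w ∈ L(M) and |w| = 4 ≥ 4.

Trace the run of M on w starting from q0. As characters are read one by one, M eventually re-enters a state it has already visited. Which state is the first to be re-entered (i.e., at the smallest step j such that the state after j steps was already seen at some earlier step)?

Run of M on w = b a b b:
  step 0: q0  (start)
  step 1: q1  (read b: q0→q1)
  step 2: q3  (read a: q1→q3)
  step 3: q3  (read b: q3→q3)   ← first repeat (q3 seen earlier)
  step 4: q3  (read b: q3→q3)

The earliest repeat is at step j = 3: M is in q3, which it already visited at step i = 2.

q3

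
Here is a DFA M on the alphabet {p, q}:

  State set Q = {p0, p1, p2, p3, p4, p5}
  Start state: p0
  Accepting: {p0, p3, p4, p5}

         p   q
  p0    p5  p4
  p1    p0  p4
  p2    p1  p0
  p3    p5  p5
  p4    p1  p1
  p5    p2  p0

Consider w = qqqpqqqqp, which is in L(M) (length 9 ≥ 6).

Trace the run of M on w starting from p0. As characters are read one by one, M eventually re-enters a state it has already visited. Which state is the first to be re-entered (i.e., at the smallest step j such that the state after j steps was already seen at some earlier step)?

State sequence: p0 -q-> p4 -q-> p1 -q-> p4 -p-> p1 -q-> p4 -q-> p1 -q-> p4 -q-> p1 -p-> p0
First repeat at step 3: p4 was already visited.

The earliest repeat is at step j = 3: M is in p4, which it already visited at step i = 1.
Pumping length from the standard proof: p = 6 (the number of states). The repeated state found above gives |xy| = j ≤ 6 and |y| = j − i ≥ 1.

p4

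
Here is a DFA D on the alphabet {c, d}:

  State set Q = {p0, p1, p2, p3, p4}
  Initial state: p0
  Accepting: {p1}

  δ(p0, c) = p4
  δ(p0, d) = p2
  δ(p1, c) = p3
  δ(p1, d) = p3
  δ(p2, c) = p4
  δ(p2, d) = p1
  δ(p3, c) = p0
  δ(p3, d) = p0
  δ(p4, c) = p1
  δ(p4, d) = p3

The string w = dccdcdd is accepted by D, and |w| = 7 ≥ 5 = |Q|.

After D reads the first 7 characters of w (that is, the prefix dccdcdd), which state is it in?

Run of D on the first 7 characters of w = d c c d c d d:
  step 0: p0  (start)
  step 1: p2  (read d: p0→p2)
  step 2: p4  (read c: p2→p4)
  step 3: p1  (read c: p4→p1)
  step 4: p3  (read d: p1→p3)
  step 5: p0  (read c: p3→p0)
  step 6: p2  (read d: p0→p2)
  step 7: p1  (read d: p2→p1)

After reading 7 characters, D is in state p1.
(This kind of state-tracing is the core of the pumping-lemma construction: with 5 states, pigeonhole forces a repeat within the first 5 steps.)

p1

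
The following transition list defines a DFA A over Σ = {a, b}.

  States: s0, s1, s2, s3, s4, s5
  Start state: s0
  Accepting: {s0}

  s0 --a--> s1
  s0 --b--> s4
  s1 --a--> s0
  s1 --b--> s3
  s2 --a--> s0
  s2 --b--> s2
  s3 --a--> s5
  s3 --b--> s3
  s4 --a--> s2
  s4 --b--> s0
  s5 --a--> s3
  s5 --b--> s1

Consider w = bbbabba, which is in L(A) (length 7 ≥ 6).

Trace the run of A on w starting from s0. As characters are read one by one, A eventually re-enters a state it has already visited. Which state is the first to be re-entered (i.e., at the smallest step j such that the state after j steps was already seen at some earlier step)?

s0

State sequence: s0 -b-> s4 -b-> s0 -b-> s4 -a-> s2 -b-> s2 -b-> s2 -a-> s0
First repeat at step 2: s0 was already visited.

The earliest repeat is at step j = 2: A is in s0, which it already visited at step i = 0.
With |Q| = 6, pigeonhole forces a state repeat no later than step 6; the substring read between the first and second visits to that state can be pumped.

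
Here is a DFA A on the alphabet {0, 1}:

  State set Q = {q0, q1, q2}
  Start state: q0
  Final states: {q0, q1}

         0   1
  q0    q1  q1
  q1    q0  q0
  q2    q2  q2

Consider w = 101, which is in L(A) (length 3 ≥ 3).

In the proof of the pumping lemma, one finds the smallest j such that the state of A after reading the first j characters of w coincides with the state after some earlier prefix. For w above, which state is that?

State sequence: q0 -1-> q1 -0-> q0 -1-> q1
First repeat at step 2: q0 was already visited.

The earliest repeat is at step j = 2: A is in q0, which it already visited at step i = 0.
Pumping length from the standard proof: p = 3 (the number of states). The repeated state found above gives |xy| = j ≤ 3 and |y| = j − i ≥ 1.

q0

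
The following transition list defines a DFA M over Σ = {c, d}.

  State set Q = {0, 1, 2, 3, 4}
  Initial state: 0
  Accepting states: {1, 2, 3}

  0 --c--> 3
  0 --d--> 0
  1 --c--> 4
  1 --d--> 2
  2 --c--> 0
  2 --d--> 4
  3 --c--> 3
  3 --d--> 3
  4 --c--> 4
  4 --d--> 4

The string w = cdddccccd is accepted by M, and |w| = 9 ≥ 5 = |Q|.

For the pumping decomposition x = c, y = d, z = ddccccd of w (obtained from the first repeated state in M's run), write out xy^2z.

cddddccccd

xy^2z = c·d·d·ddccccd = cddddccccd.
Reading y = d takes M from 3 back to 3, so after x·y·y the machine is still in 3, and z then leads to the accepting state 3. Hence cddddccccd ∈ L(M).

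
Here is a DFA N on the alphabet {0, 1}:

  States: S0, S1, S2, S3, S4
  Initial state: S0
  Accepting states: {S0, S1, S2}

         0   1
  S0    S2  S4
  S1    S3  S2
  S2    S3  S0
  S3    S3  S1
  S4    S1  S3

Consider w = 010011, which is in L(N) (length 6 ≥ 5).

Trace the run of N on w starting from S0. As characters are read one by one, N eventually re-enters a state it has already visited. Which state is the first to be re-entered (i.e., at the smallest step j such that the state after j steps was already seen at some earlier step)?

Run of N on w = 0 1 0 0 1 1:
  step 0: S0  (start)
  step 1: S2  (read 0: S0→S2)
  step 2: S0  (read 1: S2→S0)   ← first repeat (S0 seen earlier)
  step 3: S2  (read 0: S0→S2)
  step 4: S3  (read 0: S2→S3)
  step 5: S1  (read 1: S3→S1)
  step 6: S2  (read 1: S1→S2)

The earliest repeat is at step j = 2: N is in S0, which it already visited at step i = 0.
Since N has 5 states, any run of length ≥ 5 visits 5+1 states, so by pigeonhole some state repeats within the first 5 steps — that repeat gives the pumpable loop.

S0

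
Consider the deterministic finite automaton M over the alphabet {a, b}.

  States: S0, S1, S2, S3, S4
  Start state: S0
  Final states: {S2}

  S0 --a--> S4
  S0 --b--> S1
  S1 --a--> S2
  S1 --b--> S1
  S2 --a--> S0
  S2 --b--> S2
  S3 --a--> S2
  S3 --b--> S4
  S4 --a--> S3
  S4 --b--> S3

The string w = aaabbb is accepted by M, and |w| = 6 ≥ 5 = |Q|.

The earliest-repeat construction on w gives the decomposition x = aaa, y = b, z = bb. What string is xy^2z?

xy^2z = aaa·b·b·bb = aaabbbb.
Reading y = b takes M from S2 back to S2, so after x·y·y the machine is still in S2, and z then leads to the accepting state S2. Hence aaabbbb ∈ L(M).

aaabbbb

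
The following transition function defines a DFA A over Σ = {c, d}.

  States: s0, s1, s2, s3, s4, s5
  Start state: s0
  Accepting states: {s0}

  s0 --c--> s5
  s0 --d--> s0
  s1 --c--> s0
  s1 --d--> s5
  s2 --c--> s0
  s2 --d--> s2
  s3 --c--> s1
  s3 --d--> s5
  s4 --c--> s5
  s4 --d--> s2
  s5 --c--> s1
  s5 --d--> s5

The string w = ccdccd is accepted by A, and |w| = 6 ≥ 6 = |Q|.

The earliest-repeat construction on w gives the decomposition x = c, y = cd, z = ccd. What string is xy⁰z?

xy⁰z = xz = c·ccd = cccd.
Reading y = cd takes A from s5 back to s5, so after x the machine is still in s5, and z then leads to the accepting state s0. Hence cccd ∈ L(A).

cccd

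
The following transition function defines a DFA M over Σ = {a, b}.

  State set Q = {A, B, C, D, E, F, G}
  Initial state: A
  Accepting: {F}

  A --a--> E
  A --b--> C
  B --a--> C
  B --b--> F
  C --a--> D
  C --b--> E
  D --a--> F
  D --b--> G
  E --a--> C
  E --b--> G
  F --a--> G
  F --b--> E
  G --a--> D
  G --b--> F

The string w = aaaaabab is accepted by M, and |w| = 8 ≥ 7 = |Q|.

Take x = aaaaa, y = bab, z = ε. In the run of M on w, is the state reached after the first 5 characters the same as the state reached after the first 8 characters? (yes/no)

Run of M on the first 8 characters of w = a a a a a b a b:
  step 0: A  (start)
  step 1: E  (read a: A→E)
  step 2: C  (read a: E→C)
  step 3: D  (read a: C→D)
  step 4: F  (read a: D→F)
  step 5: G  (read a: F→G)
  step 6: F  (read b: G→F)
  step 7: G  (read a: F→G)
  step 8: F  (read b: G→F)

After x (step 5): G. After xy (step 8): F.
They differ (G ≠ F), so y is not a cycle from the state after x; this split is not the one the pumping-lemma construction produces, and pumping y need not keep the string in L(M).

no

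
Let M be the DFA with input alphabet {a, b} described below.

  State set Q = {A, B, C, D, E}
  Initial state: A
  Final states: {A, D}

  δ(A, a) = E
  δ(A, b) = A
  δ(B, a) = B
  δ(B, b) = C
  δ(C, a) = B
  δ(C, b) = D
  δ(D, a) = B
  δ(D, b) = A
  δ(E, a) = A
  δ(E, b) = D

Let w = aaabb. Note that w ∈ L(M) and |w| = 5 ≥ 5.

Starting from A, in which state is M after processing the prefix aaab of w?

State sequence: A -a-> E -a-> A -a-> E -b-> D

After reading 4 characters, M is in state D.

D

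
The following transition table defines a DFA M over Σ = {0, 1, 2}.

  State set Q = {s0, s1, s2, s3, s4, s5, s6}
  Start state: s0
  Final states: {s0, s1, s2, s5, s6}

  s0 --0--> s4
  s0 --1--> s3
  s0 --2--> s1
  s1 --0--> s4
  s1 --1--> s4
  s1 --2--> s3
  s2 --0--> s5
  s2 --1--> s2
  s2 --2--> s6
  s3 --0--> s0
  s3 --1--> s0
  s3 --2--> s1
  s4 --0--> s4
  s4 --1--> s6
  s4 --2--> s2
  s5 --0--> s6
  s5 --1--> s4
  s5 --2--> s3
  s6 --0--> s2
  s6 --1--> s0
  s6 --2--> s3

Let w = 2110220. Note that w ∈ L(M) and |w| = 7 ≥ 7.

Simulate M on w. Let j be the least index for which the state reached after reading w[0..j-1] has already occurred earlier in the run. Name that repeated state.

s6

State sequence: s0 -2-> s1 -1-> s4 -1-> s6 -0-> s2 -2-> s6 -2-> s3 -0-> s0
First repeat at step 5: s6 was already visited.

The earliest repeat is at step j = 5: M is in s6, which it already visited at step i = 3.
The DFA has 7 states, so the proof of the pumping lemma guarantees a repeated state among the first 7+1 visited; the segment between the two visits is the pumpable y.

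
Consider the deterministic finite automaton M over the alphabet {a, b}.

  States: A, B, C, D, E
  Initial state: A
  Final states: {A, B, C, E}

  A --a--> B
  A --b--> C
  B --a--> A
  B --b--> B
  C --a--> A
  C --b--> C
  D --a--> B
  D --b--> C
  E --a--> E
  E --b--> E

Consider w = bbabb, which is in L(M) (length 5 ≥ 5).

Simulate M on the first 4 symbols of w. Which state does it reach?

C

Run of M on the first 4 characters of w = b b a b:
  step 0: A  (start)
  step 1: C  (read b: A→C)
  step 2: C  (read b: C→C)
  step 3: A  (read a: C→A)
  step 4: C  (read b: A→C)

After reading 4 characters, M is in state C.
(This kind of state-tracing is the core of the pumping-lemma construction: with 5 states, pigeonhole forces a repeat within the first 5 steps.)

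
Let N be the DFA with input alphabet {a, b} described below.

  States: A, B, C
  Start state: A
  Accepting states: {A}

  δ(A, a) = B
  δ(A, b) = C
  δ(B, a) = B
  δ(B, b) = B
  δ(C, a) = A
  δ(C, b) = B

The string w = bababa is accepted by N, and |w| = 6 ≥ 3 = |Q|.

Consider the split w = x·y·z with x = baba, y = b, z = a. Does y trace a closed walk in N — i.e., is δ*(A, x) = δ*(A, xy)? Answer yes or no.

no

State sequence: A -b-> C -a-> A -b-> C -a-> A -b-> C

After x (step 4): A. After xy (step 5): C.
They differ (A ≠ C), so y is not a cycle from the state after x; this split is not the one the pumping-lemma construction produces, and pumping y need not keep the string in L(N).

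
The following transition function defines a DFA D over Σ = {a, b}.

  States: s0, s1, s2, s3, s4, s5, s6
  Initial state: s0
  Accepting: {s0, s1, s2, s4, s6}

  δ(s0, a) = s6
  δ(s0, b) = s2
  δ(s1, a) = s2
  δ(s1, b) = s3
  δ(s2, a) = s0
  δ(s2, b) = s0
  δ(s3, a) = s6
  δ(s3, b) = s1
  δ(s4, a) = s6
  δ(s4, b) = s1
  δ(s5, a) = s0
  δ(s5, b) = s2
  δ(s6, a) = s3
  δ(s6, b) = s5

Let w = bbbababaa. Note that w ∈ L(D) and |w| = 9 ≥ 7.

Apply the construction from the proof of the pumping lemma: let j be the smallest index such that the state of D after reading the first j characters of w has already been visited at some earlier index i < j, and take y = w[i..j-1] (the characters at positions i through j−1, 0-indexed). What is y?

bb

State sequence: s0 -b-> s2 -b-> s0 -b-> s2 -a-> s0 -b-> s2 -a-> s0 -b-> s2 -a-> s0 -a-> s6
First repeat at step 2: s0 was already visited.

So i = 0, j = 2, giving x = w[0:0] = ε, y = w[0:2] = bb, z = w[2:9] = bababaa.
Check: |xy| = 2 ≤ 7 and |y| = 2 ≥ 1. Reading y takes D from s0 back to s0, so every xyⁱz is accepted.
Pumping length from the standard proof: p = 7 (the number of states). The repeated state found above gives |xy| = j ≤ 7 and |y| = j − i ≥ 1.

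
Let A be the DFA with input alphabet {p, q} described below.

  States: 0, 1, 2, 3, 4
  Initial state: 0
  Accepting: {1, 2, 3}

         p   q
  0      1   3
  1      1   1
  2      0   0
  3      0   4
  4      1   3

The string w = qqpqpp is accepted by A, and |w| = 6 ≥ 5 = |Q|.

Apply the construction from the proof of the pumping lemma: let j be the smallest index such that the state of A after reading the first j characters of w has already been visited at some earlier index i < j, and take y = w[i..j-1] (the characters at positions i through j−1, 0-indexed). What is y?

q

Run of A on w = q q p q p p:
  step 0: 0  (start)
  step 1: 3  (read q: 0→3)
  step 2: 4  (read q: 3→4)
  step 3: 1  (read p: 4→1)
  step 4: 1  (read q: 1→1)   ← first repeat (1 seen earlier)
  step 5: 1  (read p: 1→1)
  step 6: 1  (read p: 1→1)

So i = 3, j = 4, giving x = w[0:3] = qqp, y = w[3:4] = q, z = w[4:6] = pp.
Check: |xy| = 4 ≤ 5 and |y| = 1 ≥ 1. Reading y takes A from 1 back to 1, so every xyⁱz is accepted.
The DFA has 5 states, so the proof of the pumping lemma guarantees a repeated state among the first 5+1 visited; the segment between the two visits is the pumpable y.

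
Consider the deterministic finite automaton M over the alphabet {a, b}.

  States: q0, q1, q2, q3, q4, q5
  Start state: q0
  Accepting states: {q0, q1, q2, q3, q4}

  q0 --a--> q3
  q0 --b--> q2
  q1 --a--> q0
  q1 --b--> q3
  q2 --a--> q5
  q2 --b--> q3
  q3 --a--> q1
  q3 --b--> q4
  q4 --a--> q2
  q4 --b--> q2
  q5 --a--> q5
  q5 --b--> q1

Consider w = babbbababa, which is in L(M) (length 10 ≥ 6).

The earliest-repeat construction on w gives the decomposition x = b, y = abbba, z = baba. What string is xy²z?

xy^2z = b·abbba·abbba·baba = babbbaabbbababa.
Reading y = abbba takes M from q2 back to q2, so after x·y·y the machine is still in q2, and z then leads to the accepting state q1. Hence babbbaabbbababa ∈ L(M).

babbbaabbbababa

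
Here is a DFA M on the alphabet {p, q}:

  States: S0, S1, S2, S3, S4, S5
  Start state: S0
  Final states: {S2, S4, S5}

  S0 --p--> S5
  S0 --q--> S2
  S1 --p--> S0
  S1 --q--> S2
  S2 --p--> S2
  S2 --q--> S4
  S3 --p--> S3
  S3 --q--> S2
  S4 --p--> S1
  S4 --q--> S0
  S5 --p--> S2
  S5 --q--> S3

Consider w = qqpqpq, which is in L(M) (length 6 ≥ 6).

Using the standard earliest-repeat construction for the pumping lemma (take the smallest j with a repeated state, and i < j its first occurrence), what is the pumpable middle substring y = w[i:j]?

qpq

Run of M on w = q q p q p q:
  step 0: S0  (start)
  step 1: S2  (read q: S0→S2)
  step 2: S4  (read q: S2→S4)
  step 3: S1  (read p: S4→S1)
  step 4: S2  (read q: S1→S2)   ← first repeat (S2 seen earlier)
  step 5: S2  (read p: S2→S2)
  step 6: S4  (read q: S2→S4)

So i = 1, j = 4, giving x = w[0:1] = q, y = w[1:4] = qpq, z = w[4:6] = pq.
Check: |xy| = 4 ≤ 6 and |y| = 3 ≥ 1. Reading y takes M from S2 back to S2, so every xyⁱz is accepted.
The DFA has 6 states, so the proof of the pumping lemma guarantees a repeated state among the first 6+1 visited; the segment between the two visits is the pumpable y.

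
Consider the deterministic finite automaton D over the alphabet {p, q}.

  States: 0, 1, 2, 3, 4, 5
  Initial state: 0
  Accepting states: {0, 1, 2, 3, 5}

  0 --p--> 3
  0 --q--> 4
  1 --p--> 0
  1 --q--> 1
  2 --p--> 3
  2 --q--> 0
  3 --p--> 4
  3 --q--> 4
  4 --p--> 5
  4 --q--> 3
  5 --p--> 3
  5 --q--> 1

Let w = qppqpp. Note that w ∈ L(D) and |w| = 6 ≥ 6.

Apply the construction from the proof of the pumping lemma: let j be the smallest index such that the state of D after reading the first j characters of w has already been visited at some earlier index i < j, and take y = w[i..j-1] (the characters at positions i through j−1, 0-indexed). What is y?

ppq

State sequence: 0 -q-> 4 -p-> 5 -p-> 3 -q-> 4 -p-> 5 -p-> 3
First repeat at step 4: 4 was already visited.

So i = 1, j = 4, giving x = w[0:1] = q, y = w[1:4] = ppq, z = w[4:6] = pp.
Check: |xy| = 4 ≤ 6 and |y| = 3 ≥ 1. Reading y takes D from 4 back to 4, so every xyⁱz is accepted.
Pumping length from the standard proof: p = 6 (the number of states). The repeated state found above gives |xy| = j ≤ 6 and |y| = j − i ≥ 1.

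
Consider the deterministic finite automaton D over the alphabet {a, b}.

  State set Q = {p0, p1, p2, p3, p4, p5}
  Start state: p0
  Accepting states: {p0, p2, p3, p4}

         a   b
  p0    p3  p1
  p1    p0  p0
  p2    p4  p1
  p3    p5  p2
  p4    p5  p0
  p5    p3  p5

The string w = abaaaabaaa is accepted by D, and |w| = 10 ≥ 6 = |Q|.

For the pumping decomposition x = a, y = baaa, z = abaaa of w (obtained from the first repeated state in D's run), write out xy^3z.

xy^3z = a·baaa·baaa·baaa·abaaa = abaaabaaabaaaabaaa.
Reading y = baaa takes D from p3 back to p3, so after x·y·y·y the machine is still in p3, and z then leads to the accepting state p3. Hence abaaabaaabaaaabaaa ∈ L(D).

abaaabaaabaaaabaaa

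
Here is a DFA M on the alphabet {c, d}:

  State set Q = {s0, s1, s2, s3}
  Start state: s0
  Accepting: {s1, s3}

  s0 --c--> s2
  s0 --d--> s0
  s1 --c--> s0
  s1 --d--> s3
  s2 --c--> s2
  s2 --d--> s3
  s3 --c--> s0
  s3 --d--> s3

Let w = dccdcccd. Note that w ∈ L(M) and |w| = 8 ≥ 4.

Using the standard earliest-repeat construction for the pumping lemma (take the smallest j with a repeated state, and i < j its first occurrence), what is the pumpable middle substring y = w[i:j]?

d

State sequence: s0 -d-> s0 -c-> s2 -c-> s2 -d-> s3 -c-> s0 -c-> s2 -c-> s2 -d-> s3
First repeat at step 1: s0 was already visited.

So i = 0, j = 1, giving x = w[0:0] = ε, y = w[0:1] = d, z = w[1:8] = ccdcccd.
Check: |xy| = 1 ≤ 4 and |y| = 1 ≥ 1. Reading y takes M from s0 back to s0, so every xyⁱz is accepted.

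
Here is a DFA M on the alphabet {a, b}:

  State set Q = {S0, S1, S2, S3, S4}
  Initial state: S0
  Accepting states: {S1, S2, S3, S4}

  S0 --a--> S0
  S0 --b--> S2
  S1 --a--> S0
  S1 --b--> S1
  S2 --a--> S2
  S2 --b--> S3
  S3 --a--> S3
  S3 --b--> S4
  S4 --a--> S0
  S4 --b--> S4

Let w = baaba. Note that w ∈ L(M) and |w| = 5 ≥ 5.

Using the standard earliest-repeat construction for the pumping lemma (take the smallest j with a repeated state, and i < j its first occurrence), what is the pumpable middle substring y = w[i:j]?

a

State sequence: S0 -b-> S2 -a-> S2 -a-> S2 -b-> S3 -a-> S3
First repeat at step 2: S2 was already visited.

So i = 1, j = 2, giving x = w[0:1] = b, y = w[1:2] = a, z = w[2:5] = aba.
Check: |xy| = 2 ≤ 5 and |y| = 1 ≥ 1. Reading y takes M from S2 back to S2, so every xyⁱz is accepted.
Since M has 5 states, any run of length ≥ 5 visits 5+1 states, so by pigeonhole some state repeats within the first 5 steps — that repeat gives the pumpable loop.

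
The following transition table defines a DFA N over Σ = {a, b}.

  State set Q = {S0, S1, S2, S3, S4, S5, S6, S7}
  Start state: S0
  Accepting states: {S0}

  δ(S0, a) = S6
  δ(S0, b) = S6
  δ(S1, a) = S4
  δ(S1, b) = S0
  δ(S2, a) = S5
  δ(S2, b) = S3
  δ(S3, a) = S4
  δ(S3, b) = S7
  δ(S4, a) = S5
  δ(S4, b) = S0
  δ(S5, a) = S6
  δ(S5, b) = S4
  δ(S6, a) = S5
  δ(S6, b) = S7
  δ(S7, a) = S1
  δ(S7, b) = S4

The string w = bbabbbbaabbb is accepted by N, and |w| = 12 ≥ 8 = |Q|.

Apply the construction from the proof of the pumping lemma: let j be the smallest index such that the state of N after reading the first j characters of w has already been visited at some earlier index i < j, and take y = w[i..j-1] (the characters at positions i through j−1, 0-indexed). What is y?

bbab

Run of N on w = b b a b b b b a a b b b:
  step 0: S0  (start)
  step 1: S6  (read b: S0→S6)
  step 2: S7  (read b: S6→S7)
  step 3: S1  (read a: S7→S1)
  step 4: S0  (read b: S1→S0)   ← first repeat (S0 seen earlier)
  step 5: S6  (read b: S0→S6)
  step 6: S7  (read b: S6→S7)
  step 7: S4  (read b: S7→S4)
  step 8: S5  (read a: S4→S5)
  step 9: S6  (read a: S5→S6)
  step 10: S7  (read b: S6→S7)
  step 11: S4  (read b: S7→S4)
  step 12: S0  (read b: S4→S0)

So i = 0, j = 4, giving x = w[0:0] = ε, y = w[0:4] = bbab, z = w[4:12] = bbbaabbb.
Check: |xy| = 4 ≤ 8 and |y| = 4 ≥ 1. Reading y takes N from S0 back to S0, so every xyⁱz is accepted.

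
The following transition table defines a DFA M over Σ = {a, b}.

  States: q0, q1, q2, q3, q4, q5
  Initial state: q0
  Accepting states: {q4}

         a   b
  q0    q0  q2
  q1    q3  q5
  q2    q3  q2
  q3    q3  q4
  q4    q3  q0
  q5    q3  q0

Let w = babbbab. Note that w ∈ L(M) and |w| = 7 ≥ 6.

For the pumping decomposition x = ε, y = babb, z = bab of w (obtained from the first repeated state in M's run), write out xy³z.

babbbabbbabbbab

xy^3z = ε·babb·babb·babb·bab = babbbabbbabbbab.
Reading y = babb takes M from q0 back to q0, so after x·y·y·y the machine is still in q0, and z then leads to the accepting state q4. Hence babbbabbbabbbab ∈ L(M).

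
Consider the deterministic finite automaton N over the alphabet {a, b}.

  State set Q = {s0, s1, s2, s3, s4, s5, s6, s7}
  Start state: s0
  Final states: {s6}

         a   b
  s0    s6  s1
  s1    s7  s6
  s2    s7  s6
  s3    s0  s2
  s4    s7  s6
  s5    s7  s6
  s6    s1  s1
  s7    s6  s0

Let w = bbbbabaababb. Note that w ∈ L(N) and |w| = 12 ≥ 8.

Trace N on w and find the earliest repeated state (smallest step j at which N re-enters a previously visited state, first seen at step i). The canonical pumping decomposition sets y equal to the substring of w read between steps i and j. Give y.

Run of N on w = b b b b a b a a b a b b:
  step 0: s0  (start)
  step 1: s1  (read b: s0→s1)
  step 2: s6  (read b: s1→s6)
  step 3: s1  (read b: s6→s1)   ← first repeat (s1 seen earlier)
  step 4: s6  (read b: s1→s6)
  step 5: s1  (read a: s6→s1)
  step 6: s6  (read b: s1→s6)
  step 7: s1  (read a: s6→s1)
  step 8: s7  (read a: s1→s7)
  step 9: s0  (read b: s7→s0)
  step 10: s6  (read a: s0→s6)
  step 11: s1  (read b: s6→s1)
  step 12: s6  (read b: s1→s6)

So i = 1, j = 3, giving x = w[0:1] = b, y = w[1:3] = bb, z = w[3:12] = babaababb.
Check: |xy| = 3 ≤ 8 and |y| = 2 ≥ 1. Reading y takes N from s1 back to s1, so every xyⁱz is accepted.
The DFA has 8 states, so the proof of the pumping lemma guarantees a repeated state among the first 8+1 visited; the segment between the two visits is the pumpable y.

bb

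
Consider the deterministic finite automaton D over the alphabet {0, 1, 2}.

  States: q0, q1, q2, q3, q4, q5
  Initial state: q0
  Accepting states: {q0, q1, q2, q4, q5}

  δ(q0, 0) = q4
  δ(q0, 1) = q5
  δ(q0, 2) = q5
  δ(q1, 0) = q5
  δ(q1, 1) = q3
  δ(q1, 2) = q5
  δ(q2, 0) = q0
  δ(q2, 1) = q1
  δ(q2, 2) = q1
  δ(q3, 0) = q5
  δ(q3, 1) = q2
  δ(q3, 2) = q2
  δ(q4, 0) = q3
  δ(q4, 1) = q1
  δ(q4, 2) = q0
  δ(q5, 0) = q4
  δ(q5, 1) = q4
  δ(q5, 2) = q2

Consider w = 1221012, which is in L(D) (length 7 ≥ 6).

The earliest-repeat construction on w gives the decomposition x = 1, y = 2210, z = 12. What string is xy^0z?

xy⁰z = xz = 1·12 = 112.
Reading y = 2210 takes D from q5 back to q5, so after x the machine is still in q5, and z then leads to the accepting state q0. Hence 112 ∈ L(D).

112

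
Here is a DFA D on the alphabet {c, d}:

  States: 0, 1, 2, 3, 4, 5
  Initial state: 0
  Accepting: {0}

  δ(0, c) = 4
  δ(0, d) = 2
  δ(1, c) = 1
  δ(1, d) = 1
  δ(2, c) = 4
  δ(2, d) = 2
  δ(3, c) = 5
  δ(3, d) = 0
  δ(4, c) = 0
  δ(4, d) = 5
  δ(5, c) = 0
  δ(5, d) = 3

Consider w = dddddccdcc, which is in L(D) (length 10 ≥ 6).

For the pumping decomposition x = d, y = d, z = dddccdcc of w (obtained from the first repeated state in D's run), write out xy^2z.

xy^2z = d·d·d·dddccdcc = ddddddccdcc.
Reading y = d takes D from 2 back to 2, so after x·y·y the machine is still in 2, and z then leads to the accepting state 0. Hence ddddddccdcc ∈ L(D).

ddddddccdcc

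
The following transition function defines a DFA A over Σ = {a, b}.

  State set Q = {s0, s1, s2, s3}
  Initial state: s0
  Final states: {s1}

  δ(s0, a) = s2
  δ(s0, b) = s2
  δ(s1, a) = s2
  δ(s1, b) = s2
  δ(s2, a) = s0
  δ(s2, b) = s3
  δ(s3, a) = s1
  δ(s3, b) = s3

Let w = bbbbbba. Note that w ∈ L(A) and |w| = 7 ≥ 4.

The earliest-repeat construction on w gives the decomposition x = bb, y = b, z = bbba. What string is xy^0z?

bbbbba

xy⁰z = xz = bb·bbba = bbbbba.
Reading y = b takes A from s3 back to s3, so after x the machine is still in s3, and z then leads to the accepting state s1. Hence bbbbba ∈ L(A).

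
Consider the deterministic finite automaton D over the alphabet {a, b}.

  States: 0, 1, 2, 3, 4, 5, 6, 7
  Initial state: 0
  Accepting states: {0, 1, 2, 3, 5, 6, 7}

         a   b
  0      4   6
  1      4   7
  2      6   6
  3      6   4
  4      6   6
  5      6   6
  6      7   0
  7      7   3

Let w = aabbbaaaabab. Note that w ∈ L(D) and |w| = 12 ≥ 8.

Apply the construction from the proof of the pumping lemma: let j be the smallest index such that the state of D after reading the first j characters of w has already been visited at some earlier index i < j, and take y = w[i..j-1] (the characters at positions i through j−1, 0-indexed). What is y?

aab

Run of D on w = a a b b b a a a a b a b:
  step 0: 0  (start)
  step 1: 4  (read a: 0→4)
  step 2: 6  (read a: 4→6)
  step 3: 0  (read b: 6→0)   ← first repeat (0 seen earlier)
  step 4: 6  (read b: 0→6)
  step 5: 0  (read b: 6→0)
  step 6: 4  (read a: 0→4)
  step 7: 6  (read a: 4→6)
  step 8: 7  (read a: 6→7)
  step 9: 7  (read a: 7→7)
  step 10: 3  (read b: 7→3)
  step 11: 6  (read a: 3→6)
  step 12: 0  (read b: 6→0)

So i = 0, j = 3, giving x = w[0:0] = ε, y = w[0:3] = aab, z = w[3:12] = bbaaaabab.
Check: |xy| = 3 ≤ 8 and |y| = 3 ≥ 1. Reading y takes D from 0 back to 0, so every xyⁱz is accepted.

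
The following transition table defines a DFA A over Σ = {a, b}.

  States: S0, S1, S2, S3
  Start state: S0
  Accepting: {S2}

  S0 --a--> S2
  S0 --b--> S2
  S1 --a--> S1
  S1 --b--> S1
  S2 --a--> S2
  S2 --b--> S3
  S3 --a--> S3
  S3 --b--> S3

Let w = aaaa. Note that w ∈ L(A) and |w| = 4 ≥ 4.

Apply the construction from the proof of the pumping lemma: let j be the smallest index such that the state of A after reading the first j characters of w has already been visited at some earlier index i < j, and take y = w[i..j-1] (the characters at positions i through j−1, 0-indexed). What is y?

a

State sequence: S0 -a-> S2 -a-> S2 -a-> S2 -a-> S2
First repeat at step 2: S2 was already visited.

So i = 1, j = 2, giving x = w[0:1] = a, y = w[1:2] = a, z = w[2:4] = aa.
Check: |xy| = 2 ≤ 4 and |y| = 1 ≥ 1. Reading y takes A from S2 back to S2, so every xyⁱz is accepted.
Pumping length from the standard proof: p = 4 (the number of states). The repeated state found above gives |xy| = j ≤ 4 and |y| = j − i ≥ 1.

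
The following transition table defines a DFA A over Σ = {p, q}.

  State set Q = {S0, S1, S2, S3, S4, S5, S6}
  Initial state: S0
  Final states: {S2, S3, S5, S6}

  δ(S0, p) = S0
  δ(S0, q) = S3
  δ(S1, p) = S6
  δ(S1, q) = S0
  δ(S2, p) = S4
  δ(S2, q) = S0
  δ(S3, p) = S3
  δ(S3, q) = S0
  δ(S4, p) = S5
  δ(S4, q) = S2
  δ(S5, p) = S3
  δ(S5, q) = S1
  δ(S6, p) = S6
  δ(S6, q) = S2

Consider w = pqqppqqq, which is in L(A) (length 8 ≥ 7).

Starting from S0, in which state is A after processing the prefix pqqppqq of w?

S0

Run of A on the first 7 characters of w = p q q p p q q:
  step 0: S0  (start)
  step 1: S0  (read p: S0→S0)
  step 2: S3  (read q: S0→S3)
  step 3: S0  (read q: S3→S0)
  step 4: S0  (read p: S0→S0)
  step 5: S0  (read p: S0→S0)
  step 6: S3  (read q: S0→S3)
  step 7: S0  (read q: S3→S0)

After reading 7 characters, A is in state S0.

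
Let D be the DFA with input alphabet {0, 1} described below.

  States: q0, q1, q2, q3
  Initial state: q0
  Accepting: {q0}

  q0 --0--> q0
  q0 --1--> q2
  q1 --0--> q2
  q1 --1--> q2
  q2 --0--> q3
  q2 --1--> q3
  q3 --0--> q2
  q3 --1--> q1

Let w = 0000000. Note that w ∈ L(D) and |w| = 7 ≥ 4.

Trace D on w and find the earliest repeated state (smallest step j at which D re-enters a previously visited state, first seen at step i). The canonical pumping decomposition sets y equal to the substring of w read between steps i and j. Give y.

0

Run of D on w = 0 0 0 0 0 0 0:
  step 0: q0  (start)
  step 1: q0  (read 0: q0→q0)   ← first repeat (q0 seen earlier)
  step 2: q0  (read 0: q0→q0)
  step 3: q0  (read 0: q0→q0)
  step 4: q0  (read 0: q0→q0)
  step 5: q0  (read 0: q0→q0)
  step 6: q0  (read 0: q0→q0)
  step 7: q0  (read 0: q0→q0)

So i = 0, j = 1, giving x = w[0:0] = ε, y = w[0:1] = 0, z = w[1:7] = 000000.
Check: |xy| = 1 ≤ 4 and |y| = 1 ≥ 1. Reading y takes D from q0 back to q0, so every xyⁱz is accepted.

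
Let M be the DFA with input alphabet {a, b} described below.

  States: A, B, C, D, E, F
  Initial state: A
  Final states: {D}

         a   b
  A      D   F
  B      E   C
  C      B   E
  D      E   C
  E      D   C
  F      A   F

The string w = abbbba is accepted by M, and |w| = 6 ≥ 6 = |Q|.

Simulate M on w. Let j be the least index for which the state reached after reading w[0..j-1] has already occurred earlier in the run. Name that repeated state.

State sequence: A -a-> D -b-> C -b-> E -b-> C -b-> E -a-> D
First repeat at step 4: C was already visited.

The earliest repeat is at step j = 4: M is in C, which it already visited at step i = 2.

C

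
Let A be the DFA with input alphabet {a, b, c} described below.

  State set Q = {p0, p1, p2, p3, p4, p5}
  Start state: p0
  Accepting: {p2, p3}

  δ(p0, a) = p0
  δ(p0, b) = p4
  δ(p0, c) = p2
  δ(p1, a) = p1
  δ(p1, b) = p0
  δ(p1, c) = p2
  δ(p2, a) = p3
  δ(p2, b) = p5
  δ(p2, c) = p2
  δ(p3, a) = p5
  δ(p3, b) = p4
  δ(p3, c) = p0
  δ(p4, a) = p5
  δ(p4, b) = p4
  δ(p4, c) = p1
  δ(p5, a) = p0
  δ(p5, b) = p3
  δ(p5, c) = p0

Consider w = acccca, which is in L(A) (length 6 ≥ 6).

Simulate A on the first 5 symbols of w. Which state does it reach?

Run of A on the first 5 characters of w = a c c c c:
  step 0: p0  (start)
  step 1: p0  (read a: p0→p0)
  step 2: p2  (read c: p0→p2)
  step 3: p2  (read c: p2→p2)
  step 4: p2  (read c: p2→p2)
  step 5: p2  (read c: p2→p2)

After reading 5 characters, A is in state p2.

p2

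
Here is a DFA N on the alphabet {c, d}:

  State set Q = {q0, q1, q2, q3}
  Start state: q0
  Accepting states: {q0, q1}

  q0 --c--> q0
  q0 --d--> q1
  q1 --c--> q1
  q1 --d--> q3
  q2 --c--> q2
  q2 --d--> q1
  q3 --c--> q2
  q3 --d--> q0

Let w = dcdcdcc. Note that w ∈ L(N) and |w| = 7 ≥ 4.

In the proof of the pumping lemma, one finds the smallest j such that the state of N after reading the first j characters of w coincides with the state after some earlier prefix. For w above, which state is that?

Run of N on w = d c d c d c c:
  step 0: q0  (start)
  step 1: q1  (read d: q0→q1)
  step 2: q1  (read c: q1→q1)   ← first repeat (q1 seen earlier)
  step 3: q3  (read d: q1→q3)
  step 4: q2  (read c: q3→q2)
  step 5: q1  (read d: q2→q1)
  step 6: q1  (read c: q1→q1)
  step 7: q1  (read c: q1→q1)

The earliest repeat is at step j = 2: N is in q1, which it already visited at step i = 1.
The DFA has 4 states, so the proof of the pumping lemma guarantees a repeated state among the first 4+1 visited; the segment between the two visits is the pumpable y.

q1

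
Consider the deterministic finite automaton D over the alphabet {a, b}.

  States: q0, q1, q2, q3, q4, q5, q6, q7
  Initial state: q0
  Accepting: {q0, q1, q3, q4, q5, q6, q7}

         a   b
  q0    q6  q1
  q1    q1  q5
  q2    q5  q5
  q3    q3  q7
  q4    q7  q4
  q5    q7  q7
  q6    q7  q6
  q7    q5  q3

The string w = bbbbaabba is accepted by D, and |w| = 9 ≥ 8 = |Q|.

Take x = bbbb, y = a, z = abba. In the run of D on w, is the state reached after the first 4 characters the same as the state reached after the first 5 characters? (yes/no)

yes

State sequence: q0 -b-> q1 -b-> q5 -b-> q7 -b-> q3 -a-> q3

After x (step 4): q3. After xy (step 5): q3.
They match, so y = a drives D around a cycle from q3 back to itself; pumping y any number of times keeps D in q3 before reading z, and xyⁱz ∈ L(D) for every i ≥ 0.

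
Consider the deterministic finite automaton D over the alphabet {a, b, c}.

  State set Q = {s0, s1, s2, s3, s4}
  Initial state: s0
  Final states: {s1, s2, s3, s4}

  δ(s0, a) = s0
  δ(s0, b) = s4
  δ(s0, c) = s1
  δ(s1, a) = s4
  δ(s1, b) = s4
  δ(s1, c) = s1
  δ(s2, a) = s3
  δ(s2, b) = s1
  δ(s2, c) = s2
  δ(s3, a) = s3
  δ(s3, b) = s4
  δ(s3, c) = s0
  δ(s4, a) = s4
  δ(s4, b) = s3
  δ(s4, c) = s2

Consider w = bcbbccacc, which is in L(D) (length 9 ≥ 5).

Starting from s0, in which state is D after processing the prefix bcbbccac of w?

Run of D on the first 8 characters of w = b c b b c c a c:
  step 0: s0  (start)
  step 1: s4  (read b: s0→s4)
  step 2: s2  (read c: s4→s2)
  step 3: s1  (read b: s2→s1)
  step 4: s4  (read b: s1→s4)
  step 5: s2  (read c: s4→s2)
  step 6: s2  (read c: s2→s2)
  step 7: s3  (read a: s2→s3)
  step 8: s0  (read c: s3→s0)

After reading 8 characters, D is in state s0.
(This kind of state-tracing is the core of the pumping-lemma construction: with 5 states, pigeonhole forces a repeat within the first 5 steps.)

s0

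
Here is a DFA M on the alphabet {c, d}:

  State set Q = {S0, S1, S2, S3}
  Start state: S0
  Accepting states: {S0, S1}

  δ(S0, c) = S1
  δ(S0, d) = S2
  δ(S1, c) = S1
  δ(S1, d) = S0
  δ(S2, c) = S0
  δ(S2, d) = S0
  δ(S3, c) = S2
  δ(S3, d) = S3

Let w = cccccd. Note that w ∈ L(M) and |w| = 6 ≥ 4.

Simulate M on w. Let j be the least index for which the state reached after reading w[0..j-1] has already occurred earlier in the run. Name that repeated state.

S1

State sequence: S0 -c-> S1 -c-> S1 -c-> S1 -c-> S1 -c-> S1 -d-> S0
First repeat at step 2: S1 was already visited.

The earliest repeat is at step j = 2: M is in S1, which it already visited at step i = 1.
The DFA has 4 states, so the proof of the pumping lemma guarantees a repeated state among the first 4+1 visited; the segment between the two visits is the pumpable y.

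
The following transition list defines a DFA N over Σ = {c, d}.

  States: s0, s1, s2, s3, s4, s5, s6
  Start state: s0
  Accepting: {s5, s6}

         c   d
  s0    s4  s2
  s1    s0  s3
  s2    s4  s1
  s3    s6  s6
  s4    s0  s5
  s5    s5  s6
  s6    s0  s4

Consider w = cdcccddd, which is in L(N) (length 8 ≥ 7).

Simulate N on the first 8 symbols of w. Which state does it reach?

s5

Run of N on the first 8 characters of w = c d c c c d d d:
  step 0: s0  (start)
  step 1: s4  (read c: s0→s4)
  step 2: s5  (read d: s4→s5)
  step 3: s5  (read c: s5→s5)
  step 4: s5  (read c: s5→s5)
  step 5: s5  (read c: s5→s5)
  step 6: s6  (read d: s5→s6)
  step 7: s4  (read d: s6→s4)
  step 8: s5  (read d: s4→s5)

After reading 8 characters, N is in state s5.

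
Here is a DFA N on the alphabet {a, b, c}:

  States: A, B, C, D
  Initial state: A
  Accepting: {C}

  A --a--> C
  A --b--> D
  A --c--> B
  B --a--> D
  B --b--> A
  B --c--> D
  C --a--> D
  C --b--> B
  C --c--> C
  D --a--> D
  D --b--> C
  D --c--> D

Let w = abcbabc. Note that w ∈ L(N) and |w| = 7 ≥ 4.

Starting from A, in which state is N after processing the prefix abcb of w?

Run of N on the first 4 characters of w = a b c b:
  step 0: A  (start)
  step 1: C  (read a: A→C)
  step 2: B  (read b: C→B)
  step 3: D  (read c: B→D)
  step 4: C  (read b: D→C)

After reading 4 characters, N is in state C.
(This kind of state-tracing is the core of the pumping-lemma construction: with 4 states, pigeonhole forces a repeat within the first 4 steps.)

C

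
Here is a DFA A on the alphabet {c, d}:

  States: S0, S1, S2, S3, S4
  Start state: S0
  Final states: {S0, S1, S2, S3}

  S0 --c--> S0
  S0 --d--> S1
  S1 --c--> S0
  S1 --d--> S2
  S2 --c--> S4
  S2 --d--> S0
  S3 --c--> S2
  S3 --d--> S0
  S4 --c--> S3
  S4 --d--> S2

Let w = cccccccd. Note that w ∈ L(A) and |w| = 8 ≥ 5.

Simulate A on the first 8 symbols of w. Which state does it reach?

S1

Run of A on the first 8 characters of w = c c c c c c c d:
  step 0: S0  (start)
  step 1: S0  (read c: S0→S0)
  step 2: S0  (read c: S0→S0)
  step 3: S0  (read c: S0→S0)
  step 4: S0  (read c: S0→S0)
  step 5: S0  (read c: S0→S0)
  step 6: S0  (read c: S0→S0)
  step 7: S0  (read c: S0→S0)
  step 8: S1  (read d: S0→S1)

After reading 8 characters, A is in state S1.
(This kind of state-tracing is the core of the pumping-lemma construction: with 5 states, pigeonhole forces a repeat within the first 5 steps.)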